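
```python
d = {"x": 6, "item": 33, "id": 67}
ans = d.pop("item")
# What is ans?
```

Trace:
`d = {"x": 6, "item": 33, "id": 67}` → d = {'x': 6, 'item': 33, 'id': 67}
`ans = d.pop("item")` → d = {'x': 6, 'id': 67}; ans = 33
So ans = 33

Answer: 33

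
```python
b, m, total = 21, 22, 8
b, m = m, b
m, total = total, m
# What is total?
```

Trace:
`b, m, total = 21, 22, 8` → b = 21; m = 22; total = 8
`b, m = m, b` → b = 22; m = 21
`m, total = total, m` → m = 8; total = 21
So total = 21

Answer: 21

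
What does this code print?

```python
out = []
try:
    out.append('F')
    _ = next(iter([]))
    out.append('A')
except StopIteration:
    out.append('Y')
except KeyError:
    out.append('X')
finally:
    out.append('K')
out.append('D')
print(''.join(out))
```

Execution trace: 'F' (try body) → 'Y' (except StopIteration) → 'K' (finally) → 'D' (after the try/except). Output: FYKD

Answer: FYKD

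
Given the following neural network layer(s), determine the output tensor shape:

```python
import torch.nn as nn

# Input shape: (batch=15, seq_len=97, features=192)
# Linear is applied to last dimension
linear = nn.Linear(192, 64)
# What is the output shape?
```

Input: (15, 97, 192) -> Output: (15, 97, 64)

Answer: (15, 97, 64)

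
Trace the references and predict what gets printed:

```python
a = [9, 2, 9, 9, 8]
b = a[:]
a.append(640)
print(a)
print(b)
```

Key concept: slice [:] creates copy.
Step by step:
`a = [9, 2, 9, 9, 8]` → a = [9, 2, 9, 9, 8]
`b = a[:]` → b = [9, 2, 9, 9, 8]
`a.append(640)` → a = [9, 2, 9, 9, 8, 640]
`print(a)` → prints [9, 2, 9, 9, 8, 640]
`print(b)` → prints [9, 2, 9, 9, 8]

Answer:
[9, 2, 9, 9, 8, 640]
[9, 2, 9, 9, 8]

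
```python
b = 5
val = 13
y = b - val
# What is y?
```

Trace:
`b = 5` → b = 5
`val = 13` → val = 13
`y = b - val` → y = -8
So y = -8

Answer: -8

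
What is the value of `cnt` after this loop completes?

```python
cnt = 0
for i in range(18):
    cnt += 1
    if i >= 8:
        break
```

Loop breaks when i reaches 8, cnt is 9
`cnt` takes the values: 0 → 1 → 2 → 3 → 4 → 5 → 6 → 7 → 8 → 9

Answer: 9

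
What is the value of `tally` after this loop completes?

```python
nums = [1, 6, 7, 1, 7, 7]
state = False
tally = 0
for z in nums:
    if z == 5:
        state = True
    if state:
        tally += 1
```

Count elements after first 5 in [1, 6, 7, 1, 7, 7]
`tally` takes the values: 0

Answer: 0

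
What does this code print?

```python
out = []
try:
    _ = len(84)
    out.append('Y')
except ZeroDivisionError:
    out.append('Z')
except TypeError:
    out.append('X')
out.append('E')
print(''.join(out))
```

Execution trace: 'X' (except TypeError) → 'E' (after the try/except). Output: XE

Answer: XE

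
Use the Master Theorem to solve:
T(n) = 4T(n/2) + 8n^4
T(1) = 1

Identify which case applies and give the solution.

a=4, b=2, f(n)=8n^4. log_2(4) = 2. Since c=4 > 2 and the regularity condition holds (4(n/2)^4 = (4/2^4)n^4 with 4/2^4 < 1), Case 3 applies: T(n) = Θ(f(n)) = O(n^4).

Answer: O(n^4) - Case 3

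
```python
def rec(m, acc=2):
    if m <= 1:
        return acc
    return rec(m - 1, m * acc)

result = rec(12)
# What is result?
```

Accumulator trace (n, acc): (12, 2) -> (11, 24) -> (10, 264) -> (9, 2640) -> (8, 23760) -> (7, 190080) -> (6, 1330560) -> (5, 7983360) -> (4, 39916800) -> (3, 159667200) -> (2, 479001600) -> (1, 958003200) -> return 958003200

Answer: 958003200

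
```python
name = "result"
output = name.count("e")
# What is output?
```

Trace:
`name = "result"` → name = 'result'
`output = name.count("e")` → output = 1
So output = 1

Answer: 1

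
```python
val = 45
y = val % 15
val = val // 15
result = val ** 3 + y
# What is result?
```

Trace:
`val = 45` → val = 45
`y = val % 15` → y = 0
`val = val // 15` → val = 3
`result = val ** 3 + y` → result = 27
So result = 27

Answer: 27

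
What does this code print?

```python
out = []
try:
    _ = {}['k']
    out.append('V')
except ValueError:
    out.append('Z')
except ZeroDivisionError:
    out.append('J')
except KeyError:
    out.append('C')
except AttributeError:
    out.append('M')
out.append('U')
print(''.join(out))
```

Execution trace: 'C' (except KeyError) → 'U' (after the try/except). Output: CU

Answer: CU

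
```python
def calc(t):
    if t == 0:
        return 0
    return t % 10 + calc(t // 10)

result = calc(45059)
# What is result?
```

Sum of digits of 45059: 9 + 5 + 0 + 5 + 4 = 23

Answer: 23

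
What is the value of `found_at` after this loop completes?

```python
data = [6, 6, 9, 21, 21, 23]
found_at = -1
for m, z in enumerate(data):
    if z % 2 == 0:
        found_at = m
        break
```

First even number index in [6, 6, 9, 21, 21, 23]
`found_at` takes the values: -1 → 0

Answer: 0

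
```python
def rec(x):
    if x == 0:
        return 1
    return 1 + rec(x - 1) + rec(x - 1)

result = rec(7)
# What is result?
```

rec(x) = 1 + 2·rec(x-1), rec(0)=1. Closed form: (1+1)·2^7 - 1 = 255.

Answer: 255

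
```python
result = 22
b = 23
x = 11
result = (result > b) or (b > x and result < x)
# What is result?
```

Trace:
`result = 22` → result = 22
`b = 23` → b = 23
`x = 11` → x = 11
`result = (result > b) or (b > x and result < x)` → result = False
So result = False

Answer: False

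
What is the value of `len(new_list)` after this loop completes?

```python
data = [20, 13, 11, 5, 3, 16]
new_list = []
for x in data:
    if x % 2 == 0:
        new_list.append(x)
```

Count even numbers in [20, 13, 11, 5, 3, 16]
`new_list` takes the values: [] → [20] → [20, 16]
So `len(new_list)` = 2

Answer: 2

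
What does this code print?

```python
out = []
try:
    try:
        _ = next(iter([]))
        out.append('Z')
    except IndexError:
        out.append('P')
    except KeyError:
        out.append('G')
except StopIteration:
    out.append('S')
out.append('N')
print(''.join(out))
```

Execution trace: 'S' (outer except StopIteration) → 'N' (after the try/except). Output: SN

Answer: SN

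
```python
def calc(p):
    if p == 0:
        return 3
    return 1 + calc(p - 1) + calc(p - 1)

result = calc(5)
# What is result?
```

calc(p) = 1 + 2·calc(p-1), calc(0)=3. Closed form: (3+1)·2^5 - 1 = 127.

Answer: 127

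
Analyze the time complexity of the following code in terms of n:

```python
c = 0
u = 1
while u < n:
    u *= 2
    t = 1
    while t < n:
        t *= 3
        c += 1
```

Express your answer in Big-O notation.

Each loop level contributes: log n × log n. Multiplying the contributions gives O(log² n).

Answer: O(log² n)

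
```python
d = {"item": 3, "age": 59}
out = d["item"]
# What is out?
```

Trace:
`d = {"item": 3, "age": 59}` → d = {'item': 3, 'age': 59}
`out = d["item"]` → out = 3
So out = 3

Answer: 3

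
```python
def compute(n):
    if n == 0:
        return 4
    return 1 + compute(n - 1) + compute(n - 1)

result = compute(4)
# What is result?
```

compute(n) = 1 + 2·compute(n-1), compute(0)=4. Closed form: (4+1)·2^4 - 1 = 79.

Answer: 79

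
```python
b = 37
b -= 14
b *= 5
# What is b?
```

Trace:
`b = 37` → b = 37
`b -= 14` → b = 23
`b *= 5` → b = 115
So b = 115

Answer: 115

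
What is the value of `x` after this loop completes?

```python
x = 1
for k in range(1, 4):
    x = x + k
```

Start at 1, add 1 through 3
`x` takes the values: 1 → 2 → 4 → 7

Answer: 7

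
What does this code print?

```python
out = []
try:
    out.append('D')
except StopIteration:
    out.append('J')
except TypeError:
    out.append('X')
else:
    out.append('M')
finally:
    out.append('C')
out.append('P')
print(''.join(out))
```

Execution trace: 'D' (try body, no exception) → 'M' (else) → 'C' (finally) → 'P' (after the try/except). Output: DMCP

Answer: DMCP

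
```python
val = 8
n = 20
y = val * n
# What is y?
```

Trace:
`val = 8` → val = 8
`n = 20` → n = 20
`y = val * n` → y = 160
So y = 160

Answer: 160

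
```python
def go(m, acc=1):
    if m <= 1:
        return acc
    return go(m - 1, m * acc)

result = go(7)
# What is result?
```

Accumulator trace (n, acc): (7, 1) -> (6, 7) -> (5, 42) -> (4, 210) -> (3, 840) -> (2, 2520) -> (1, 5040) -> return 5040

Answer: 5040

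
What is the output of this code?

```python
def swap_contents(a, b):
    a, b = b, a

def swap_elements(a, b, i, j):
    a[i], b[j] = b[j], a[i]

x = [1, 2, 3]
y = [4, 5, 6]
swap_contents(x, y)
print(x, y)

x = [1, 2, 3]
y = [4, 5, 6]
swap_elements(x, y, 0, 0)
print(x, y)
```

Key concept: parameter rebinding vs mutation.
Step by step:
`x = [1, 2, 3]` → x = [1, 2, 3]
`y = [4, 5, 6]` → y = [4, 5, 6]
`swap_contents(x, y)` → no visible change to tracked variables
`print(x, y)` → prints [1, 2, 3] [4, 5, 6]
`x = [1, 2, 3]` → x = [1, 2, 3]
`y = [4, 5, 6]` → y = [4, 5, 6]
`swap_elements(x, y, 0, 0)` → x = [4, 2, 3]; y = [1, 5, 6]
`print(x, y)` → prints [4, 2, 3] [1, 5, 6]

Answer:
[1, 2, 3] [4, 5, 6]
[4, 2, 3] [1, 5, 6]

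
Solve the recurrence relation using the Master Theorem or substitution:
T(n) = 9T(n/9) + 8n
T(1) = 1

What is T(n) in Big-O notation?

By Master Theorem: a=9, b=9, f(n)=8n. Since log_9(9) = 1 and f(n) = Θ(n^1), Case 2 applies. T(n) = O(n log n).

Answer: O(n log n)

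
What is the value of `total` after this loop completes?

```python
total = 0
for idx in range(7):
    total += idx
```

Sum of 0 to 6 = 21
`total` takes the values: 0 → 1 → 3 → 6 → 10 → 15 → 21

Answer: 21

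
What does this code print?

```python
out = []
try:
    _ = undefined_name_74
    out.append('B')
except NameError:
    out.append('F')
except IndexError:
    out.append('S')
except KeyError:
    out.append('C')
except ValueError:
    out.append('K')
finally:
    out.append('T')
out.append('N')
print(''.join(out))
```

Execution trace: 'F' (except NameError) → 'T' (finally) → 'N' (after the try/except). Output: FTN

Answer: FTN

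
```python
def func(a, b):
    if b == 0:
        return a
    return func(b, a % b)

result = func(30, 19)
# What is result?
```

func(30, 19) -> func(19, 11) -> func(11, 8) -> func(8, 3) -> func(3, 2) -> func(2, 1) -> func(1, 0) -> 1

Answer: 1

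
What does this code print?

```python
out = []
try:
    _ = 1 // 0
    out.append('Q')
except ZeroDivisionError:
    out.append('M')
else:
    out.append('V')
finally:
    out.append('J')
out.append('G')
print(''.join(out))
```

Execution trace: 'M' (except ZeroDivisionError) → 'J' (finally) → 'G' (after the try/except). Output: MJG

Answer: MJG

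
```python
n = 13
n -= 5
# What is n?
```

Trace:
`n = 13` → n = 13
`n -= 5` → n = 8
So n = 8

Answer: 8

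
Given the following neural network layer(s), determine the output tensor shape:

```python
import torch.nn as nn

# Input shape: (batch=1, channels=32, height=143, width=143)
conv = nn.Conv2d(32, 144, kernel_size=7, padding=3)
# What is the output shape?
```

Input: (1, 32, 143, 143) -> Output: (1, 144, 143, 143)

Answer: (1, 144, 143, 143)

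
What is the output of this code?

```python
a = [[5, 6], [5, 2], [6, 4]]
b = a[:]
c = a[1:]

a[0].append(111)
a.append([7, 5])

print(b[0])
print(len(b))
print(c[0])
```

Key concept: slice with nested mutation.
Step by step:
`a = [[5, 6], [5, 2], [6, 4]]` → a = [[5, 6], [5, 2], [6, 4]]
`b = a[:]` → b = [[5, 6], [5, 2], [6, 4]]
`c = a[1:]` → c = [[5, 2], [6, 4]]
`a[0].append(111)` → a = [[5, 6, 111], [5, 2], [6, 4]]; b = [[5, 6, 111], [5, 2], [6, 4]]
`a.append([7, 5])` → a = [[5, 6, 111], [5, 2], [6, 4], [7, 5]]
`print(b[0])` → prints [5, 6, 111]
`print(len(b))` → prints 3
`print(c[0])` → prints [5, 2]

Answer:
[5, 6, 111]
3
[5, 2]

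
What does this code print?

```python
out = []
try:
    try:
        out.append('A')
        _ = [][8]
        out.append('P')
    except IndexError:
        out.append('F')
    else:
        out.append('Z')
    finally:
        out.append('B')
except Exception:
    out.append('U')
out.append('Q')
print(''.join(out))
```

Execution trace: 'A' (inner try body) → 'F' (inner except IndexError) → 'B' (inner finally) → 'Q' (after the try/except). Output: AFBQ

Answer: AFBQ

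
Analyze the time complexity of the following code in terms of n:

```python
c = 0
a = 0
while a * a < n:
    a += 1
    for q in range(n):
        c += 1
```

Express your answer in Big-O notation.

Each loop level contributes: √n × n. Multiplying the contributions gives O(n√n).

Answer: O(n√n)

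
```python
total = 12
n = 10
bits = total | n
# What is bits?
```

Trace:
`total = 12` → total = 12
`n = 10` → n = 10
`bits = total | n` → bits = 14
So bits = 14

Answer: 14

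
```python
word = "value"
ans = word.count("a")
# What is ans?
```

Trace:
`word = "value"` → word = 'value'
`ans = word.count("a")` → ans = 1
So ans = 1

Answer: 1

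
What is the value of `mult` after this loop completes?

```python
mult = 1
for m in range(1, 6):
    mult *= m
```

5! = 120
`mult` takes the values: 1 → 2 → 6 → 24 → 120

Answer: 120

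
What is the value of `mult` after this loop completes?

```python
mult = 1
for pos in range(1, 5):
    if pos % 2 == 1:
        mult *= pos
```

Product of odd numbers 1 to 4
`mult` takes the values: 1 → 3

Answer: 3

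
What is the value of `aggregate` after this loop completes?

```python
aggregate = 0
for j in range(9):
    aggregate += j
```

Sum of 0 to 8 = 36
`aggregate` takes the values: 0 → 1 → 3 → 6 → 10 → 15 → 21 → 28 → 36

Answer: 36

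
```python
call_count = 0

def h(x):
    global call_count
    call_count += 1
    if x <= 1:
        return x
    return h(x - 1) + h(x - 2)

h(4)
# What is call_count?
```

Calls(x) = 1 + Calls(x-1) + Calls(x-2); Calls(0)=Calls(1)=1. For x=4 this gives 9.

Answer: 9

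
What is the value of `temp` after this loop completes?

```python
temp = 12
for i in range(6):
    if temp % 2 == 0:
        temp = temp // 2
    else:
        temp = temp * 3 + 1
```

Collatz-style transformation from 12
`temp` takes the values: 12 → 6 → 3 → 10 → 5 → 16 → 8

Answer: 8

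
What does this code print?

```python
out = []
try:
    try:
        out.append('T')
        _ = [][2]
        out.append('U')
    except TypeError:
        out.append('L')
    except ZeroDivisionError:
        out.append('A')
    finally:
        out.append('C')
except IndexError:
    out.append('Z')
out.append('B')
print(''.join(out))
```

Execution trace: 'T' (inner try body) → 'C' (inner finally) → 'Z' (outer except IndexError) → 'B' (after the try/except). Output: TCZB

Answer: TCZB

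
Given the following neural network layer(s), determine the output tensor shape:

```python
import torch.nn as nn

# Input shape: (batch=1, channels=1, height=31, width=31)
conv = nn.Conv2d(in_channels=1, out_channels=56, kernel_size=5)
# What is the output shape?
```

Input: (1, 1, 31, 31) -> Output: (1, 56, 27, 27)

Answer: (1, 56, 27, 27)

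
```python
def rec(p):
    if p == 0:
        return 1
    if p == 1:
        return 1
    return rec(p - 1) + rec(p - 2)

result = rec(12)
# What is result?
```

Build up from base cases: rec(0)=1, rec(1)=1, rec(2)=2, rec(3)=3, rec(4)=5, rec(5)=8, rec(6)=13, ..., rec(12)=233

Answer: 233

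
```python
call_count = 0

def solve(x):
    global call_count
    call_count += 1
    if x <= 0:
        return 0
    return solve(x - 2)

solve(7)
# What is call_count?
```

Linear recursion stepping by 2: 5 calls from x=7 down to ≤0.

Answer: 5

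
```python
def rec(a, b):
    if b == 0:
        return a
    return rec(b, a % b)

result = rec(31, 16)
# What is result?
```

rec(31, 16) -> rec(16, 15) -> rec(15, 1) -> rec(1, 0) -> 1

Answer: 1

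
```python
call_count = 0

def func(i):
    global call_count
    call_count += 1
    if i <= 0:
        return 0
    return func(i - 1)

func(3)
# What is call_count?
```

Linear recursion stepping by 1: 4 calls from i=3 down to ≤0.

Answer: 4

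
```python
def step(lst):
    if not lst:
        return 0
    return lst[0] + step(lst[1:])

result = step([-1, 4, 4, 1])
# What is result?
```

(-1) + 4 + 4 + 1 + 0 = 8

Answer: 8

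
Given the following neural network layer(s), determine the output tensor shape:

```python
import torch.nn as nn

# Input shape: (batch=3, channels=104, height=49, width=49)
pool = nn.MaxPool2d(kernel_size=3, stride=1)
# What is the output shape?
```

Input: (3, 104, 49, 49) -> Output: (3, 104, 47, 47)

Answer: (3, 104, 47, 47)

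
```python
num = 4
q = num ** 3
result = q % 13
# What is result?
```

Trace:
`num = 4` → num = 4
`q = num ** 3` → q = 64
`result = q % 13` → result = 12
So result = 12

Answer: 12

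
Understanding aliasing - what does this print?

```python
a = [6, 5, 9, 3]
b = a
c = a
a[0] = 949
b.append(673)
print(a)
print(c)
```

Key concept: multiple aliases.
Step by step:
`a = [6, 5, 9, 3]` → a = [6, 5, 9, 3]
`b = a` → b = [6, 5, 9, 3] (same object as a)
`c = a` → c = [6, 5, 9, 3] (same object as a, b)
`a[0] = 949` → a = [949, 5, 9, 3] (same object as b, c); b = [949, 5, 9, 3] (same object as a, c); c = [949, 5, 9, 3] (same object as a, b)
`b.append(673)` → a = [949, 5, 9, 3, 673] (same object as b, c); b = [949, 5, 9, 3, 673] (same object as a, c); c = [949, 5, 9, 3, 673] (same object as a, b)
`print(a)` → prints [949, 5, 9, 3, 673]
`print(c)` → prints [949, 5, 9, 3, 673]

Answer:
[949, 5, 9, 3, 673]
[949, 5, 9, 3, 673]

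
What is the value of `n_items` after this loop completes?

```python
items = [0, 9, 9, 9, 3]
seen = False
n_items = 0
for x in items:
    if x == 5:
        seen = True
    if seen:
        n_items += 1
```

Count elements after first 5 in [0, 9, 9, 9, 3]
`n_items` takes the values: 0

Answer: 0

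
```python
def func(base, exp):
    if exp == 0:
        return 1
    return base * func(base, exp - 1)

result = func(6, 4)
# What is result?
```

func(6, 4) = 6 * 6 * 6 * 6 = 1296

Answer: 1296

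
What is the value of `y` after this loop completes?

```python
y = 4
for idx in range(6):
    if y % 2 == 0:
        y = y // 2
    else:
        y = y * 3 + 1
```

Collatz-style transformation from 4
`y` takes the values: 4 → 2 → 1 → 4 → 2 → 1 → 4

Answer: 4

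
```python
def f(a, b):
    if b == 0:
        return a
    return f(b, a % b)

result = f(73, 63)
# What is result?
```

f(73, 63) -> f(63, 10) -> f(10, 3) -> f(3, 1) -> f(1, 0) -> 1

Answer: 1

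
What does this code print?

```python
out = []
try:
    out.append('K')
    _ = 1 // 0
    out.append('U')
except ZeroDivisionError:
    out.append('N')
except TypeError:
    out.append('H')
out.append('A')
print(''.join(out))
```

Execution trace: 'K' (try body) → 'N' (except ZeroDivisionError) → 'A' (after the try/except). Output: KNA

Answer: KNA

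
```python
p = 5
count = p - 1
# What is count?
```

Trace:
`p = 5` → p = 5
`count = p - 1` → count = 4
So count = 4

Answer: 4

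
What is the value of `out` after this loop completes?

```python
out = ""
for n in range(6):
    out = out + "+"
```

Repeat '+' 6 times
`out` takes the values: "" → "+" → "++" → "+++" → "++++" → "+++++" → "++++++"

Answer: "++++++"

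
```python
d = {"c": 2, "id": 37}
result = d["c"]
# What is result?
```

Trace:
`d = {"c": 2, "id": 37}` → d = {'c': 2, 'id': 37}
`result = d["c"]` → result = 2
So result = 2

Answer: 2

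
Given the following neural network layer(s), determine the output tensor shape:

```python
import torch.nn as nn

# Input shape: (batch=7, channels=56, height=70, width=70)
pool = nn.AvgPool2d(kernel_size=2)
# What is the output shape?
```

Input: (7, 56, 70, 70) -> Output: (7, 56, 35, 35)

Answer: (7, 56, 35, 35)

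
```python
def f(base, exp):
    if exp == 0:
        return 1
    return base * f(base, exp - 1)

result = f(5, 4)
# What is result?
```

f(5, 4) = 5 * 5 * 5 * 5 = 625

Answer: 625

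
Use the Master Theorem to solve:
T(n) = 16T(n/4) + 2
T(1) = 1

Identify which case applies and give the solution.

a=16, b=4, f(n)=2. log_4(16) = 2. Since c=0 < 2, Case 1 applies: T(n) = Θ(n^log_b(a)) = O(n^2).

Answer: O(n^2) - Case 1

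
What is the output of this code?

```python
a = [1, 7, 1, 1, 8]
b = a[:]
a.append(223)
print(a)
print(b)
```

Key concept: slice [:] creates copy.
Step by step:
`a = [1, 7, 1, 1, 8]` → a = [1, 7, 1, 1, 8]
`b = a[:]` → b = [1, 7, 1, 1, 8]
`a.append(223)` → a = [1, 7, 1, 1, 8, 223]
`print(a)` → prints [1, 7, 1, 1, 8, 223]
`print(b)` → prints [1, 7, 1, 1, 8]

Answer:
[1, 7, 1, 1, 8, 223]
[1, 7, 1, 1, 8]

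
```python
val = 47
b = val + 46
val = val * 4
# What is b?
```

Trace:
`val = 47` → val = 47
`b = val + 46` → b = 93
`val = val * 4` → val = 188
So b = 93

Answer: 93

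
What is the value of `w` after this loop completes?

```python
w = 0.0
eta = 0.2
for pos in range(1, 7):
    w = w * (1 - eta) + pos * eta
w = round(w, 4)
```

Moving average with lr=0.2
`w` takes the values: 0.0 → 0.2 → 0.56 → 1.048 → 1.6384 → 2.31072 → 3.048576 → 3.0486

Answer: 3.0486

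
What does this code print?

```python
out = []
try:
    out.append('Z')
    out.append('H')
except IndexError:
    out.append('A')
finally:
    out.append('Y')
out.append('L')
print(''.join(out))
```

Execution trace: 'Z' (try body) → 'H' (try body, no exception) → 'Y' (finally) → 'L' (after the try/except). Output: ZHYL

Answer: ZHYL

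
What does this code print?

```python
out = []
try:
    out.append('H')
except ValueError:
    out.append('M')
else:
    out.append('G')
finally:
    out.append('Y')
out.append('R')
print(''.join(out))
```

Execution trace: 'H' (try body, no exception) → 'G' (else) → 'Y' (finally) → 'R' (after the try/except). Output: HGYR

Answer: HGYR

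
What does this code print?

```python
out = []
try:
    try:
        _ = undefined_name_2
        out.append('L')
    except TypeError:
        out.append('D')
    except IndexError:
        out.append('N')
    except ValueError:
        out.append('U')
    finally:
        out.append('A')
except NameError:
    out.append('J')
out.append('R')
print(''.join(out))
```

Execution trace: 'A' (finally) → 'J' (outer except NameError) → 'R' (after the try/except). Output: AJR

Answer: AJR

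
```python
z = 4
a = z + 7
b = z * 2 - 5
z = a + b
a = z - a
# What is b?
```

Trace:
`z = 4` → z = 4
`a = z + 7` → a = 11
`b = z * 2 - 5` → b = 3
`z = a + b` → z = 14
`a = z - a` → a = 3
So b = 3

Answer: 3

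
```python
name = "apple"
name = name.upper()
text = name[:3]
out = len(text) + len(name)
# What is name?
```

Trace:
`name = "apple"` → name = 'apple'
`name = name.upper()` → name = 'APPLE'
`text = name[:3]` → text = 'APP'
`out = len(text) + len(name)` → out = 8
So name = 'APPLE'

Answer: 'APPLE'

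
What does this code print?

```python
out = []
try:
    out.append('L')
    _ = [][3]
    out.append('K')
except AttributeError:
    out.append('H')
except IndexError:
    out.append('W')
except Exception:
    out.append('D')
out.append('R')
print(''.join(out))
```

Execution trace: 'L' (try body) → 'W' (except IndexError) → 'R' (after the try/except). Output: LWR

Answer: LWR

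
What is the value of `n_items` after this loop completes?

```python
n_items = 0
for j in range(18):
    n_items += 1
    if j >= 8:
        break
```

Loop breaks when j reaches 8, n_items is 9
`n_items` takes the values: 0 → 1 → 2 → 3 → 4 → 5 → 6 → 7 → 8 → 9

Answer: 9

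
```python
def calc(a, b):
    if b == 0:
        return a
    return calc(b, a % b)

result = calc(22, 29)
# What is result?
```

calc(22, 29) -> calc(29, 22) -> calc(22, 7) -> calc(7, 1) -> calc(1, 0) -> 1

Answer: 1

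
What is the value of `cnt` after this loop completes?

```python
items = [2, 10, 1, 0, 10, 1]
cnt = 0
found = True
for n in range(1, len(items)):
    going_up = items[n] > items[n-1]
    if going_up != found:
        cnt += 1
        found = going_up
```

Count direction changes in [2, 10, 1, 0, 10, 1]
`cnt` takes the values: 0 → 1 → 2 → 3

Answer: 3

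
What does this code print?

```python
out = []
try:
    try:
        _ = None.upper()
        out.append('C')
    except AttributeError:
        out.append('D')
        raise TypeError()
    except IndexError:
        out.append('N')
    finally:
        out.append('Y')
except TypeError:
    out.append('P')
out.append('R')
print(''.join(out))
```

Execution trace: 'D' (inner except AttributeError) → 'Y' (inner finally) → 'P' (outer except TypeError) → 'R' (after the try/except). Output: DYPR

Answer: DYPR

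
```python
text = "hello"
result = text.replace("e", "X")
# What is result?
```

Trace:
`text = "hello"` → text = 'hello'
`result = text.replace("e", "X")` → result = 'hXllo'
So result = 'hXllo'

Answer: 'hXllo'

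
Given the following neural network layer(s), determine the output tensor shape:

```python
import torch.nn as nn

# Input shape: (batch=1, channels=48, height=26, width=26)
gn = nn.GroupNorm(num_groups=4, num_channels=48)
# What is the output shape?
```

Input: (1, 48, 26, 26) -> Output: (1, 48, 26, 26)

Answer: (1, 48, 26, 26)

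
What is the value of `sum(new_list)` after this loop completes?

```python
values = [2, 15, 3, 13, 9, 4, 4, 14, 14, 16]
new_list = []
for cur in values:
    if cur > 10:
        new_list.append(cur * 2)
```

Sum of doubled values > 10
`new_list` takes the values: [] → [30] → [30, 26] → [30, 26, 28] → [30, 26, 28, 28] → [30, 26, 28, 28, 32]
So `sum(new_list)` = 144

Answer: 144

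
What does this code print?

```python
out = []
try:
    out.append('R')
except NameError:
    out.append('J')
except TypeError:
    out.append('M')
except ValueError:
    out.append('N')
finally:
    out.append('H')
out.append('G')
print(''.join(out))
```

Execution trace: 'R' (try body, no exception) → 'H' (finally) → 'G' (after the try/except). Output: RHG

Answer: RHG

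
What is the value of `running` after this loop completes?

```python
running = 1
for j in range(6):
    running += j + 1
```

Start at 1, add 1 to 6 = 22
`running` takes the values: 1 → 2 → 4 → 7 → 11 → 16 → 22

Answer: 22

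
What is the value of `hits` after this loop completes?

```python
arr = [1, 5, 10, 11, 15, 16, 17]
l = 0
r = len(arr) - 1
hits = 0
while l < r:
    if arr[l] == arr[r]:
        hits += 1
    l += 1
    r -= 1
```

Count matching pairs from ends
`hits` takes the values: 0

Answer: 0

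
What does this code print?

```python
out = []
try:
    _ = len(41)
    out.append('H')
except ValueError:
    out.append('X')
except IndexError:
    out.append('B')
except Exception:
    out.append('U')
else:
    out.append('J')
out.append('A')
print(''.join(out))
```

Execution trace: 'U' (except Exception) → 'A' (after the try/except). Output: UA

Answer: UA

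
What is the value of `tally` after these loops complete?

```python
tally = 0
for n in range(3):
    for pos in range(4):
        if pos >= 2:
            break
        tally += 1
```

Inner breaks at 2, outer runs 3 times
`tally` takes the values: 0 → 1 → 2 → 3 → 4 → 5 → 6

Answer: 6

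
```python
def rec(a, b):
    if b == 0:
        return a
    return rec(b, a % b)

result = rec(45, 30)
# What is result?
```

rec(45, 30) -> rec(30, 15) -> rec(15, 0) -> 15

Answer: 15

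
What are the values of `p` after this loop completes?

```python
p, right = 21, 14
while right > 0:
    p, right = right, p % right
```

GCD of 21 and 14
`p` takes the values: 21 → 14 → 7

Answer: 7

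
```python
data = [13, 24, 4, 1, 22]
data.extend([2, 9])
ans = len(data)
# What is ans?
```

Trace:
`data = [13, 24, 4, 1, 22]` → data = [13, 24, 4, 1, 22]
`data.extend([2, 9])` → data = [13, 24, 4, 1, 22, 2, 9]
`ans = len(data)` → ans = 7
So ans = 7

Answer: 7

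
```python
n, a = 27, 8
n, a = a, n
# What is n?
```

Trace:
`n, a = 27, 8` → n = 27; a = 8
`n, a = a, n` → n = 8; a = 27
So n = 8

Answer: 8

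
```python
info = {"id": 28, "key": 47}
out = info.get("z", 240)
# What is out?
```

Trace:
`info = {"id": 28, "key": 47}` → info = {'id': 28, 'key': 47}
`out = info.get("z", 240)` → out = 240
So out = 240

Answer: 240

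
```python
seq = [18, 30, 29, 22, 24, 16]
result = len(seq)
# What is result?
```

Trace:
`seq = [18, 30, 29, 22, 24, 16]` → seq = [18, 30, 29, 22, 24, 16]
`result = len(seq)` → result = 6
So result = 6

Answer: 6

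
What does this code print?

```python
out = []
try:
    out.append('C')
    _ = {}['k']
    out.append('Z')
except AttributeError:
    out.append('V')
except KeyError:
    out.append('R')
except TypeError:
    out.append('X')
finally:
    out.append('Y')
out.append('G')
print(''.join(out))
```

Execution trace: 'C' (try body) → 'R' (except KeyError) → 'Y' (finally) → 'G' (after the try/except). Output: CRYG

Answer: CRYG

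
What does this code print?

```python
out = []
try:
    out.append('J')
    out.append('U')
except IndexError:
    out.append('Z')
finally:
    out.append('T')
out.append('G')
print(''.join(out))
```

Execution trace: 'J' (try body) → 'U' (try body, no exception) → 'T' (finally) → 'G' (after the try/except). Output: JUTG

Answer: JUTG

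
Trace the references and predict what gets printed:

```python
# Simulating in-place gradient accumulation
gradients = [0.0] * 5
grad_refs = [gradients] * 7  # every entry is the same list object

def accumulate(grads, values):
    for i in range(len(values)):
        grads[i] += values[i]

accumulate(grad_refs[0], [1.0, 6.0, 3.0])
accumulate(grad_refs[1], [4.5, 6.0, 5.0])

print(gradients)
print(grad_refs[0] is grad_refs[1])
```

Key concept: gradient accumulation aliasing.
Step by step:
`gradients = [0.0] * 5` → gradients = [0.0, 0.0, 0.0, 0.0, 0.0]
`grad_refs = [gradients] * 7` → grad_refs = [[0.0, 0.0, 0.0, 0.0, 0.0], [0.0, 0.0, 0.0, 0.0, 0.0], [0.0, 0.0, 0.0, 0.0, 0.0], [0.0, 0.0, 0.0, 0.0, 0.0], [0.0, 0.0, 0.0, 0.0, 0.0], [0.0, 0.0, 0.0, 0.0, 0.0], [0.0, 0.0, 0.0, 0.0, 0.0]]
`accumulate(grad_refs[0], [1.0, 6.0, 3.0])` → gradients = [1.0, 6.0, 3.0, 0.0, 0.0]; grad_refs = [[1.0, 6.0, 3.0, 0.0, 0.0], [1.0, 6.0, 3.0, 0.0, 0.0], [1.0, 6.0, 3.0, 0.0, 0.0], [1.0, 6.0, 3.0, 0.0, 0.0], [1.0, 6.0, 3.0, 0.0, 0.0], [1.0, 6.0, 3.0, 0.0, 0.0], [1.0, 6.0, 3.0, 0.0, 0.0]]
`accumulate(grad_refs[1], [4.5, 6.0, 5.0])` → gradients = [5.5, 12.0, 8.0, 0.0, 0.0]; grad_refs = [[5.5, 12.0, 8.0, 0.0, 0.0], [5.5, 12.0, 8.0, 0.0, 0.0], [5.5, 12.0, 8.0, 0.0, 0.0], [5.5, 12.0, 8.0, 0.0, 0.0], [5.5, 12.0, 8.0, 0.0, 0.0], [5.5, 12.0, 8.0, 0.0, 0.0], [5.5, 12.0, 8.0, 0.0, 0.0]]
`print(gradients)` → prints [5.5, 12.0, 8.0, 0.0, 0.0]
`print(grad_refs[0] is grad_refs[1])` → prints True

Answer:
[5.5, 12.0, 8.0, 0.0, 0.0]
True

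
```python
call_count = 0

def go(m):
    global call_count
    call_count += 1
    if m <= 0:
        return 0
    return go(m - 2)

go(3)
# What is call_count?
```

Linear recursion stepping by 2: 3 calls from m=3 down to ≤0.

Answer: 3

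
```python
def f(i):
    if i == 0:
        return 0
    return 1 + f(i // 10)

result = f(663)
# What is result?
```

Count of digits of 663: 3

Answer: 3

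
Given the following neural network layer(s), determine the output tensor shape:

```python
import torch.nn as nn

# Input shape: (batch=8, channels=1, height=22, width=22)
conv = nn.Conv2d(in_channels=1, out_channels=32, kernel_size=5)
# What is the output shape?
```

Input: (8, 1, 22, 22) -> Output: (8, 32, 18, 18)

Answer: (8, 32, 18, 18)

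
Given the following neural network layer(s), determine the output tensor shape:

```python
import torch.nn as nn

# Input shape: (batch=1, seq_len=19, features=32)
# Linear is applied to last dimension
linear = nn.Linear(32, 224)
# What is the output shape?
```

Input: (1, 19, 32) -> Output: (1, 19, 224)

Answer: (1, 19, 224)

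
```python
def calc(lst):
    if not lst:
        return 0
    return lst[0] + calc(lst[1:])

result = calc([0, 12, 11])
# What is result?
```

0 + 12 + 11 + 0 = 23

Answer: 23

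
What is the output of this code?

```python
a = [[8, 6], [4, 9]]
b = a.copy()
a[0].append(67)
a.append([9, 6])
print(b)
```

Key concept: shallow copy with nested lists.
Step by step:
`a = [[8, 6], [4, 9]]` → a = [[8, 6], [4, 9]]
`b = a.copy()` → b = [[8, 6], [4, 9]]
`a[0].append(67)` → a = [[8, 6, 67], [4, 9]]; b = [[8, 6, 67], [4, 9]]
`a.append([9, 6])` → a = [[8, 6, 67], [4, 9], [9, 6]]
`print(b)` → prints [[8, 6, 67], [4, 9]]

Answer: [[8, 6, 67], [4, 9]]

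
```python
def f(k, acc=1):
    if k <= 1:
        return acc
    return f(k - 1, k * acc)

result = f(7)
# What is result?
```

Accumulator trace (n, acc): (7, 1) -> (6, 7) -> (5, 42) -> (4, 210) -> (3, 840) -> (2, 2520) -> (1, 5040) -> return 5040

Answer: 5040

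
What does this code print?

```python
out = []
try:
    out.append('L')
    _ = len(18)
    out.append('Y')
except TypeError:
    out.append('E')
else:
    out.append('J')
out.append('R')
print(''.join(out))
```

Execution trace: 'L' (try body) → 'E' (except TypeError) → 'R' (after the try/except). Output: LER

Answer: LER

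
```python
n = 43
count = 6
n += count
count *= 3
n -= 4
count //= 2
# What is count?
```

Trace:
`n = 43` → n = 43
`count = 6` → count = 6
`n += count` → n = 49
`count *= 3` → count = 18
`n -= 4` → n = 45
`count //= 2` → count = 9
So count = 9

Answer: 9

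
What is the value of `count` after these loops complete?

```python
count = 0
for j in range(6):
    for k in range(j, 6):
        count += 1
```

Upper triangle: 6 + 5 + ... + 1
`count` takes the values: 0 → 1 → 2 → 3 → 4 → 5 → 6 → 7 → 8 → 9 → 10 → 11 → 12 → 13 → 14 → 15 → 16 → 17 → 18 → 19 → 20 → 21

Answer: 21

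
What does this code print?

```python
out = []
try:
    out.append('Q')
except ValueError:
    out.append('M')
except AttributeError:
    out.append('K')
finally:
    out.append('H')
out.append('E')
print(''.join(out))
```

Execution trace: 'Q' (try body, no exception) → 'H' (finally) → 'E' (after the try/except). Output: QHE

Answer: QHE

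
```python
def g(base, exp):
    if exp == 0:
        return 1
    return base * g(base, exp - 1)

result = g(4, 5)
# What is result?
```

g(4, 5) = 4 * 4 * 4 * 4 * 4 = 1024

Answer: 1024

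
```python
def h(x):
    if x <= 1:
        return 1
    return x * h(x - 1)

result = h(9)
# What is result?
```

h(9) = 9 * 8 * 7 * 6 * 5 * 4 * 3 * 2 * 1 = 362880

Answer: 362880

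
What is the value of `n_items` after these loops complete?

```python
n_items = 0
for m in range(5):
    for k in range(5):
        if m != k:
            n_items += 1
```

5² - 5 (exclude diagonal)
`n_items` takes the values: 0 → 1 → 2 → 3 → 4 → 5 → 6 → 7 → 8 → 9 → 10 → 11 → 12 → 13 → 14 → 15 → 16 → 17 → 18 → 19 → 20

Answer: 20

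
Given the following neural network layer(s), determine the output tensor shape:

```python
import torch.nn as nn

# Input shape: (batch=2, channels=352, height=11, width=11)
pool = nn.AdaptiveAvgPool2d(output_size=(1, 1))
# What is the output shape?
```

Input: (2, 352, 11, 11) -> Output: (2, 352, 1, 1)

Answer: (2, 352, 1, 1)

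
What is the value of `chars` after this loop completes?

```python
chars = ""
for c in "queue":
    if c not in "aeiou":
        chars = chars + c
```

Remove vowels from 'queue'
`chars` takes the values: "" → "q"

Answer: "q"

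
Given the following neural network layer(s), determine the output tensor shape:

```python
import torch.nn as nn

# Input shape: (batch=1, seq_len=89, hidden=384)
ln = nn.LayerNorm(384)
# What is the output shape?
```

Input: (1, 89, 384) -> Output: (1, 89, 384)

Answer: (1, 89, 384)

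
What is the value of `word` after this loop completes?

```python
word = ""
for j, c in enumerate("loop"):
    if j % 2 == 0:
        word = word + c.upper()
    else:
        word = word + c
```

Uppercase even positions in 'loop'
`word` takes the values: "" → "L" → "Lo" → "LoO" → "LoOp"

Answer: "LoOp"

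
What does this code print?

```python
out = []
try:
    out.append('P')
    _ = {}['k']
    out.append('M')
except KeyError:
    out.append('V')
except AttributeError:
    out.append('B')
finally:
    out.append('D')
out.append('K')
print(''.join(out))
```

Execution trace: 'P' (try body) → 'V' (except KeyError) → 'D' (finally) → 'K' (after the try/except). Output: PVDK

Answer: PVDK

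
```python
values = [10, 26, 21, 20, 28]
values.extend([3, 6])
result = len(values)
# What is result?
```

Trace:
`values = [10, 26, 21, 20, 28]` → values = [10, 26, 21, 20, 28]
`values.extend([3, 6])` → values = [10, 26, 21, 20, 28, 3, 6]
`result = len(values)` → result = 7
So result = 7

Answer: 7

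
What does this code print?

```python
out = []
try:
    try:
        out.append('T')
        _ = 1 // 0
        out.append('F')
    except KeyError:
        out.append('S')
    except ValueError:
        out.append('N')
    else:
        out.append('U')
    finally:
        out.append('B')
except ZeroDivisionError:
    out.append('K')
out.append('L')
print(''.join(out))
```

Execution trace: 'T' (inner try body) → 'B' (inner finally) → 'K' (outer except ZeroDivisionError) → 'L' (after the try/except). Output: TBKL

Answer: TBKL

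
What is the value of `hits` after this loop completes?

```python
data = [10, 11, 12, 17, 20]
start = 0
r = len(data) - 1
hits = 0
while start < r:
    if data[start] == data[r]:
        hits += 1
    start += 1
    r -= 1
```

Count matching pairs from ends
`hits` takes the values: 0

Answer: 0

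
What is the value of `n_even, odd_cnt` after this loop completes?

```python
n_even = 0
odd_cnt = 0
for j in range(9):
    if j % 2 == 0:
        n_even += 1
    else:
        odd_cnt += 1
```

Count evens and odds in range(9)
`n_even, odd_cnt` takes the values: (0, 0) → (1, 0) → (1, 1) → (2, 1) → (2, 2) → (3, 2) → (3, 3) → (4, 3) → (4, 4) → (5, 4)

Answer: 5, 4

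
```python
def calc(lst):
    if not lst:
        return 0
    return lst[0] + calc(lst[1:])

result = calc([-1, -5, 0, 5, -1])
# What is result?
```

(-1) + (-5) + 0 + 5 + (-1) + 0 = -2

Answer: -2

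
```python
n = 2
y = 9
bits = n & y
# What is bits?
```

Trace:
`n = 2` → n = 2
`y = 9` → y = 9
`bits = n & y` → bits = 0
So bits = 0

Answer: 0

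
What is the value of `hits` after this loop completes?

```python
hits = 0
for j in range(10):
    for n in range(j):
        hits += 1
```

Triangle number: 0+1+2+...+9
`hits` takes the values: 0 → 1 → 2 → 3 → 4 → 5 → 6 → 7 → 8 → 9 → 10 → 11 → 12 → 13 → 14 → 15 → 16 → 17 → 18 → 19 → 20 → 21 → 22 → 23 → 24 → 25 → 26 → 27 → 28 → 29 → … → 41 → 42 → 43 → 44 → 45

Answer: 45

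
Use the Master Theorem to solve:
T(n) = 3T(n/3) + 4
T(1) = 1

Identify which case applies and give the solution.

a=3, b=3, f(n)=4. log_3(3) = 1. Since c=0 < 1, Case 1 applies: T(n) = Θ(n^log_b(a)) = O(n).

Answer: O(n) - Case 1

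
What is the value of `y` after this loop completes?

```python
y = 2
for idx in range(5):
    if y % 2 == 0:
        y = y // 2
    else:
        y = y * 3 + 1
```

Collatz-style transformation from 2
`y` takes the values: 2 → 1 → 4 → 2 → 1 → 4

Answer: 4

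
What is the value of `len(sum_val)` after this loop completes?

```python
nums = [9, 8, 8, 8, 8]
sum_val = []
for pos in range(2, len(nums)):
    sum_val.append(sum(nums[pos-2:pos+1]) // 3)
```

Number of 3-element averages
`sum_val` takes the values: [] → [8] → [8, 8] → [8, 8, 8]
So `len(sum_val)` = 3

Answer: 3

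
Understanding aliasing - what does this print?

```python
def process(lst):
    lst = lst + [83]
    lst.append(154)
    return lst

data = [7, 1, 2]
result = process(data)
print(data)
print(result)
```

Key concept: rebinding parameter vs mutation.
Step by step:
`data = [7, 1, 2]` → data = [7, 1, 2]
`result = process(data)` → result = [7, 1, 2, 83, 154]
`print(data)` → prints [7, 1, 2]
`print(result)` → prints [7, 1, 2, 83, 154]

Answer:
[7, 1, 2]
[7, 1, 2, 83, 154]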